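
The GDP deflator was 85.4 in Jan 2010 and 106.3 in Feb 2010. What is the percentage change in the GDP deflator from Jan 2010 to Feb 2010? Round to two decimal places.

Change = (106.3 − 85.4) / 85.4 × 100
       = 20.9 / 85.4 × 100 = 24.4731%

24.47%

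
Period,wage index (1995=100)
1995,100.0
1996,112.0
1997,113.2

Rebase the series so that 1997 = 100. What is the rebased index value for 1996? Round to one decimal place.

98.9

Rebased(1996) = 112.0 / 113.2 × 100 = 98.9399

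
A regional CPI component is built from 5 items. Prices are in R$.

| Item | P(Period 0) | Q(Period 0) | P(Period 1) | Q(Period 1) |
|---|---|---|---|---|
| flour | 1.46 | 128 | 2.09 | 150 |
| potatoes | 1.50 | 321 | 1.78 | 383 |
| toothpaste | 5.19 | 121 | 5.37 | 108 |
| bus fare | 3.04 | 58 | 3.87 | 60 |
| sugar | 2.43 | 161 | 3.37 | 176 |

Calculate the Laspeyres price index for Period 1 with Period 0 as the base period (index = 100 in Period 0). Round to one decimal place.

Laspeyres price index uses base-period quantities as weights.
ΣP(Period 1)·Q(Period 0) = 2.09×128 + 1.78×321 + 5.37×121 + 3.87×58 + 3.37×161 = 267.52 + 571.38 + 649.77 + 224.46 + 542.57 = 2255.7
ΣP(Period 0)·Q(Period 0) = 1.46×128 + 1.50×321 + 5.19×121 + 3.04×58 + 2.43×161 = 186.88 + 481.5 + 627.99 + 176.32 + 391.23 = 1863.92
Index = 2255.7 / 1863.92 × 100 = 121.0191

121.0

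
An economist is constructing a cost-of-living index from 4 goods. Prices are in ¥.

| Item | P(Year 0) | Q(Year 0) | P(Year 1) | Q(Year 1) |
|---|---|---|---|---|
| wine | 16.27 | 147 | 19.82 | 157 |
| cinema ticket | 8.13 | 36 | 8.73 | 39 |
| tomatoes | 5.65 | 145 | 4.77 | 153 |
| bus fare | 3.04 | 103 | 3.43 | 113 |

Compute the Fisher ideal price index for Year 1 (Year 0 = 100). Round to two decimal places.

111.98

Laspeyres component (base-period weights):
ΣP(Year 1)Q(Year 0) = 19.82×147 + 8.73×36 + 4.77×145 + 3.43×103 = 2913.54 + 314.28 + 691.65 + 353.29 = 4272.76
ΣP(Year 0)Q(Year 0) = 16.27×147 + 8.13×36 + 5.65×145 + 3.04×103 = 2391.69 + 292.68 + 819.25 + 313.12 = 3816.74
L = 4272.76 / 3816.74 × 100 = 111.9479
Paasche component (current-period weights):
ΣP(Year 1)Q(Year 1) = 19.82×157 + 8.73×39 + 4.77×153 + 3.43×113 = 3111.74 + 340.47 + 729.81 + 387.59 = 4569.61
ΣP(Year 0)Q(Year 1) = 16.27×157 + 8.13×39 + 5.65×153 + 3.04×113 = 2554.39 + 317.07 + 864.45 + 343.52 = 4079.43
P = 4569.61 / 4079.43 × 100 = 112.0159
Fisher = √(L × P) = √(111.9479 × 112.0159) = 111.9819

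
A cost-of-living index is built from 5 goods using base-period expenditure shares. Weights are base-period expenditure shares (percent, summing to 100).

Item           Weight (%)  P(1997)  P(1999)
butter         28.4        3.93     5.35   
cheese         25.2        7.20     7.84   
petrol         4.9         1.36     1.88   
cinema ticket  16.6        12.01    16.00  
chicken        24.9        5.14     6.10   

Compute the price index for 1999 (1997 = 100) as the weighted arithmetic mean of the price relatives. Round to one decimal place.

butter: 28.4 × (5.35/3.93) = 28.4 × 1.361323 = 38.6616
cheese: 25.2 × (7.84/7.20) = 25.2 × 1.088889 = 27.4400
petrol: 4.9 × (1.88/1.36) = 4.9 × 1.382353 = 6.7735
cinema ticket: 16.6 × (16.00/12.01) = 16.6 × 1.332223 = 22.1149
chicken: 24.9 × (6.10/5.14) = 24.9 × 1.186770 = 29.5506
Index = Σ wᵢ·(p₁ᵢ/p₀ᵢ) = 38.6616 + 27.4400 + 6.7735 + 22.1149 + 29.5506 = 124.5406

124.5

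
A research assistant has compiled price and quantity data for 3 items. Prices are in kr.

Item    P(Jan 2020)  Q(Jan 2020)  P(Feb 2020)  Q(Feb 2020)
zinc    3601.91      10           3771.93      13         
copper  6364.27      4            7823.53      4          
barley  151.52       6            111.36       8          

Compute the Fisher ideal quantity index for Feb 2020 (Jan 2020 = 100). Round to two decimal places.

117.18

Laspeyres component (base-period weights):
ΣP(Jan 2020)Q(Feb 2020) = 3601.91×13 + 6364.27×4 + 151.52×8 = 46824.83 + 25457.08 + 1212.16 = 73494.07
ΣP(Jan 2020)Q(Jan 2020) = 3601.91×10 + 6364.27×4 + 151.52×6 = 36019.1 + 25457.08 + 909.12 = 62385.3
L = 73494.07 / 62385.3 × 100 = 117.8067
Paasche component (current-period weights):
ΣP(Feb 2020)Q(Feb 2020) = 3771.93×13 + 7823.53×4 + 111.36×8 = 49035.09 + 31294.12 + 890.88 = 81220.09
ΣP(Feb 2020)Q(Jan 2020) = 3771.93×10 + 7823.53×4 + 111.36×6 = 37719.3 + 31294.12 + 668.16 = 69681.58
P = 81220.09 / 69681.58 × 100 = 116.5589
Fisher = √(L × P) = √(117.8067 × 116.5589) = 117.1811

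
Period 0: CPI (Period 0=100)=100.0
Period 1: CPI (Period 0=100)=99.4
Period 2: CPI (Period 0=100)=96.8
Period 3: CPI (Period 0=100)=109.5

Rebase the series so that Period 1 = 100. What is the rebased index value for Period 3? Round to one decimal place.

Rebased(Period 3) = 109.5 / 99.4 × 100 = 110.1610

110.2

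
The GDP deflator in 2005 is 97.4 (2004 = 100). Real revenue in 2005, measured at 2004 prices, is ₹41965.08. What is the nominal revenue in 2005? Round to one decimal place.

40874.0

Nominal = Real × (Index/100) = 41965.08 × (97.4/100)
        = 41965.08 × 0.974 = 40873.9879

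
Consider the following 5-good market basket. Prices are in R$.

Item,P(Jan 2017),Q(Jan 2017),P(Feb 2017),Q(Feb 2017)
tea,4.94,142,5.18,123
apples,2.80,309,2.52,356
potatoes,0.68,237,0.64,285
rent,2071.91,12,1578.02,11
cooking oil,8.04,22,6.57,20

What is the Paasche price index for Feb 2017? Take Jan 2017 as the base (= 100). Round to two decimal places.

77.60

Paasche price index uses current-period quantities as weights.
ΣP(Feb 2017)·Q(Feb 2017) = 5.18×123 + 2.52×356 + 0.64×285 + 1578.02×11 + 6.57×20 = 637.14 + 897.12 + 182.4 + 17358.22 + 131.4 = 19206.28
ΣP(Jan 2017)·Q(Feb 2017) = 4.94×123 + 2.80×356 + 0.68×285 + 2071.91×11 + 8.04×20 = 607.62 + 996.8 + 193.8 + 22791.01 + 160.8 = 24750.03
Index = 19206.28 / 24750.03 × 100 = 77.6010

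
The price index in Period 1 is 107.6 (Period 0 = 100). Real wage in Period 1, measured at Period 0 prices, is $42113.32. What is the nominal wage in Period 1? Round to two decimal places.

45313.93

Nominal = Real × (Index/100) = 42113.32 × (107.6/100)
        = 42113.32 × 1.076 = 45313.9323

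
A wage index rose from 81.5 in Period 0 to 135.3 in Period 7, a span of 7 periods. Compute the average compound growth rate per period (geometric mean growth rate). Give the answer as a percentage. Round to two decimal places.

7.51%

Growth factor = (135.3/81.5)^(1/7) = (1.660123)^(1/7) = 1.075099
Growth rate = 1.075099 − 1 = 0.075099 = 7.5099%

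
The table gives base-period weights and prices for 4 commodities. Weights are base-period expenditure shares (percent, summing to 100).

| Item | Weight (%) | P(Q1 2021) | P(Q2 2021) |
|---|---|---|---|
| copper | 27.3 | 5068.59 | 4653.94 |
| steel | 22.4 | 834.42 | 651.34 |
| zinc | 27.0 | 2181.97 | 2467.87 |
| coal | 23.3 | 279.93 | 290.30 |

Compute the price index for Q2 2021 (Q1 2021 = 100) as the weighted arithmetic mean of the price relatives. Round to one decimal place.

copper: 27.3 × (4653.94/5068.59) = 27.3 × 0.918192 = 25.0666
steel: 22.4 × (651.34/834.42) = 22.4 × 0.780590 = 17.4852
zinc: 27.0 × (2467.87/2181.97) = 27.0 × 1.131028 = 30.5378
coal: 23.3 × (290.30/279.93) = 23.3 × 1.037045 = 24.1631
Index = Σ wᵢ·(p₁ᵢ/p₀ᵢ) = 25.0666 + 17.4852 + 30.5378 + 24.1631 = 97.2528

97.3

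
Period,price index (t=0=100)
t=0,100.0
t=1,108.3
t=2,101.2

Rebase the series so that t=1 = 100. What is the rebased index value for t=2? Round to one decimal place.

Rebased(t=2) = 101.2 / 108.3 × 100 = 93.4441

93.4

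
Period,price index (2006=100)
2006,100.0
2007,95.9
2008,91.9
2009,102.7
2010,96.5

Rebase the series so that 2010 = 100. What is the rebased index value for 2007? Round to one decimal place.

99.4

Rebased(2007) = 95.9 / 96.5 × 100 = 99.3782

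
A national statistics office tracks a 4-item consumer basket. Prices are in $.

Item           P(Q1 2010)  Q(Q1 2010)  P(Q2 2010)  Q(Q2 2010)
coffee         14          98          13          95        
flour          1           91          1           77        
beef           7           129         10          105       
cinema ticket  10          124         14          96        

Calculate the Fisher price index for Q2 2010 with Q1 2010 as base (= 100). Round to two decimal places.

120.61

Laspeyres component (base-period weights):
ΣP(Q2 2010)Q(Q1 2010) = 13×98 + 1×91 + 10×129 + 14×124 = 1274 + 91 + 1290 + 1736 = 4391
ΣP(Q1 2010)Q(Q1 2010) = 14×98 + 1×91 + 7×129 + 10×124 = 1372 + 91 + 903 + 1240 = 3606
L = 4391 / 3606 × 100 = 121.7693
Paasche component (current-period weights):
ΣP(Q2 2010)Q(Q2 2010) = 13×95 + 1×77 + 10×105 + 14×96 = 1235 + 77 + 1050 + 1344 = 3706
ΣP(Q1 2010)Q(Q2 2010) = 14×95 + 1×77 + 7×105 + 10×96 = 1330 + 77 + 735 + 960 = 3102
P = 3706 / 3102 × 100 = 119.4713
Fisher = √(L × P) = √(121.7693 × 119.4713) = 120.6148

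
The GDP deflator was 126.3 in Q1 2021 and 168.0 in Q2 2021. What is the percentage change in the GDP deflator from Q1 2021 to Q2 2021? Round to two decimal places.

Change = (168.0 − 126.3) / 126.3 × 100
       = 41.7 / 126.3 × 100 = 33.0166%

33.02%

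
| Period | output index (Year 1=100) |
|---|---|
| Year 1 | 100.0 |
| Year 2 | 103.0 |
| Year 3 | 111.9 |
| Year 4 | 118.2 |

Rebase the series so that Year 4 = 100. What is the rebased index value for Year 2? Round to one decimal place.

87.1

Rebased(Year 2) = 103.0 / 118.2 × 100 = 87.1404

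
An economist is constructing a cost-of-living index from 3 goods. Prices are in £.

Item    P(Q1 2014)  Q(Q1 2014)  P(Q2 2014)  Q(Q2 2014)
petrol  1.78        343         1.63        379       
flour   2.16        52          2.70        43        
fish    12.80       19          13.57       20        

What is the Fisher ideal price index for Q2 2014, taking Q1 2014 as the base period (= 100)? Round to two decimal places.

98.66

Laspeyres component (base-period weights):
ΣP(Q2 2014)Q(Q1 2014) = 1.63×343 + 2.70×52 + 13.57×19 = 559.09 + 140.4 + 257.83 = 957.32
ΣP(Q1 2014)Q(Q1 2014) = 1.78×343 + 2.16×52 + 12.80×19 = 610.54 + 112.32 + 243.2 = 966.06
L = 957.32 / 966.06 × 100 = 99.0953
Paasche component (current-period weights):
ΣP(Q2 2014)Q(Q2 2014) = 1.63×379 + 2.70×43 + 13.57×20 = 617.77 + 116.1 + 271.4 = 1005.27
ΣP(Q1 2014)Q(Q2 2014) = 1.78×379 + 2.16×43 + 12.80×20 = 674.62 + 92.88 + 256 = 1023.5
P = 1005.27 / 1023.5 × 100 = 98.2189
Fisher = √(L × P) = √(99.0953 × 98.2189) = 98.6561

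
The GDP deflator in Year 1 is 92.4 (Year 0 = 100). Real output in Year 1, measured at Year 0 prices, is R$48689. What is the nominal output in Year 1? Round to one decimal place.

Nominal = Real × (Index/100) = 48689 × (92.4/100)
        = 48689 × 0.924 = 44988.6360

44988.6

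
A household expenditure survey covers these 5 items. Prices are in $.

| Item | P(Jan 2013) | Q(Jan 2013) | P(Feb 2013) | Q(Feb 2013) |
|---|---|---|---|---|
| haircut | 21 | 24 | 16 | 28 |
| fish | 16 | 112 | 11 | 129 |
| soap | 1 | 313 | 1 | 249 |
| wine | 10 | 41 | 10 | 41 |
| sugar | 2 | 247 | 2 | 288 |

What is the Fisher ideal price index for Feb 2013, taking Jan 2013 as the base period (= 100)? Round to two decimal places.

80.22

Laspeyres component (base-period weights):
ΣP(Feb 2013)Q(Jan 2013) = 16×24 + 11×112 + 1×313 + 10×41 + 2×247 = 384 + 1232 + 313 + 410 + 494 = 2833
ΣP(Jan 2013)Q(Jan 2013) = 21×24 + 16×112 + 1×313 + 10×41 + 2×247 = 504 + 1792 + 313 + 410 + 494 = 3513
L = 2833 / 3513 × 100 = 80.6433
Paasche component (current-period weights):
ΣP(Feb 2013)Q(Feb 2013) = 16×28 + 11×129 + 1×249 + 10×41 + 2×288 = 448 + 1419 + 249 + 410 + 576 = 3102
ΣP(Jan 2013)Q(Feb 2013) = 21×28 + 16×129 + 1×249 + 10×41 + 2×288 = 588 + 2064 + 249 + 410 + 576 = 3887
P = 3102 / 3887 × 100 = 79.8045
Fisher = √(L × P) = √(80.6433 × 79.8045) = 80.2228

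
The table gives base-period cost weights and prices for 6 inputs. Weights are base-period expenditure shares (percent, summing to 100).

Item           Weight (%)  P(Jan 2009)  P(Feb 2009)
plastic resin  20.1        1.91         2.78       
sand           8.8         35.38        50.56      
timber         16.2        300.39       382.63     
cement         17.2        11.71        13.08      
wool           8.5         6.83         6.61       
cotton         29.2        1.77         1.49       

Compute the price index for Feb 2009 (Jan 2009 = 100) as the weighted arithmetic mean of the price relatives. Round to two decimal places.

plastic resin: 20.1 × (2.78/1.91) = 20.1 × 1.455497 = 29.2555
sand: 8.8 × (50.56/35.38) = 8.8 × 1.429056 = 12.5757
timber: 16.2 × (382.63/300.39) = 16.2 × 1.273777 = 20.6352
cement: 17.2 × (13.08/11.71) = 17.2 × 1.116994 = 19.2123
wool: 8.5 × (6.61/6.83) = 8.5 × 0.967789 = 8.2262
cotton: 29.2 × (1.49/1.77) = 29.2 × 0.841808 = 24.5808
Index = Σ wᵢ·(p₁ᵢ/p₀ᵢ) = 29.2555 + 12.5757 + 20.6352 + 19.2123 + 8.2262 + 24.5808 = 114.4857

114.49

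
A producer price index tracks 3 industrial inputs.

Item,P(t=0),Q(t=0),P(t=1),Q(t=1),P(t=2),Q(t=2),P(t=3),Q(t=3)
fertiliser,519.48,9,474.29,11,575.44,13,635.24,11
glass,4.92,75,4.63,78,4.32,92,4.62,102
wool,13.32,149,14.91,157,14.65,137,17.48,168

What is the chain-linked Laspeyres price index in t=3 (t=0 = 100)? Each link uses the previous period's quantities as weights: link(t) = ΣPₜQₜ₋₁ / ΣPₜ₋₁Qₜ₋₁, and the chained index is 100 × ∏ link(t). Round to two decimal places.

Link t=0→t=1:
ΣP(t=1)Q(t=0) = 474.29×9 + 4.63×75 + 14.91×149 = 4268.61 + 347.25 + 2221.59 = 6837.45
ΣP(t=0)Q(t=0) = 519.48×9 + 4.92×75 + 13.32×149 = 4675.32 + 369 + 1984.68 = 7029
link = 6837.45/7029 = 0.972749
Link t=1→t=2:
ΣP(t=2)Q(t=1) = 575.44×11 + 4.32×78 + 14.65×157 = 6329.84 + 336.96 + 2300.05 = 8966.85
ΣP(t=1)Q(t=1) = 474.29×11 + 4.63×78 + 14.91×157 = 5217.19 + 361.14 + 2340.87 = 7919.2
link = 8966.85/7919.2 = 1.132292
Link t=2→t=3:
ΣP(t=3)Q(t=2) = 635.24×13 + 4.62×92 + 17.48×137 = 8258.12 + 425.04 + 2394.76 = 11077.92
ΣP(t=2)Q(t=2) = 575.44×13 + 4.32×92 + 14.65×137 = 7480.72 + 397.44 + 2007.05 = 9885.21
link = 11077.92/9885.21 = 1.120656
Chained index = 100 × 0.972749 × 1.132292 × 1.120656 = 123.4331

123.43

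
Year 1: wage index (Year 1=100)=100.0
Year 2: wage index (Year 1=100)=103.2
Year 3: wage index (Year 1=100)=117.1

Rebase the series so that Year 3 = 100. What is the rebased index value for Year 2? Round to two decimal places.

Rebased(Year 2) = 103.2 / 117.1 × 100 = 88.1298

88.13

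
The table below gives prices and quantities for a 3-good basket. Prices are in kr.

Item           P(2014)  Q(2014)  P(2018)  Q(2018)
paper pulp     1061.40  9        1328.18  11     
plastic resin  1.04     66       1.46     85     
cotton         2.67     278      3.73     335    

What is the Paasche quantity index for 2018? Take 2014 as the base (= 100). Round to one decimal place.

122.1

Paasche quantity index uses current-period prices as weights.
ΣP(2018)·Q(2018) = 1328.18×11 + 1.46×85 + 3.73×335 = 14609.98 + 124.1 + 1249.55 = 15983.63
ΣP(2018)·Q(2014) = 1328.18×9 + 1.46×66 + 3.73×278 = 11953.62 + 96.36 + 1036.94 = 13086.92
Index = 15983.63 / 13086.92 × 100 = 122.1344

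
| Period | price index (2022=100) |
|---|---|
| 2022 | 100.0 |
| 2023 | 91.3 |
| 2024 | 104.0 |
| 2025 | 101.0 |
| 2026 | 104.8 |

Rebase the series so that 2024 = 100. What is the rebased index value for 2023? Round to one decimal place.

87.8

Rebased(2023) = 91.3 / 104.0 × 100 = 87.7885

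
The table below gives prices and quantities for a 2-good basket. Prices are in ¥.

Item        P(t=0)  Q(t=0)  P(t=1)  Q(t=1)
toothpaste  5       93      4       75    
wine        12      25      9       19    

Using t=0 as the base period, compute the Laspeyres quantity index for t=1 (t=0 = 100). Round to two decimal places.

78.82

Laspeyres quantity index uses base-period prices as weights.
ΣP(t=0)·Q(t=1) = 5×75 + 12×19 = 375 + 228 = 603
ΣP(t=0)·Q(t=0) = 5×93 + 12×25 = 465 + 300 = 765
Index = 603 / 765 × 100 = 78.8235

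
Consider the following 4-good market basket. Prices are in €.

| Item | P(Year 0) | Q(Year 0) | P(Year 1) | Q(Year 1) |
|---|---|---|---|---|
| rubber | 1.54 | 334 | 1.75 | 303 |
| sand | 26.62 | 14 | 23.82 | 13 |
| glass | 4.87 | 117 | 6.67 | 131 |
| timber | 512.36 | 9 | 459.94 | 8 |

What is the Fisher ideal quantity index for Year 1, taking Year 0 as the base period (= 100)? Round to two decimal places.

Laspeyres component (base-period weights):
ΣP(Year 0)Q(Year 1) = 1.54×303 + 26.62×13 + 4.87×131 + 512.36×8 = 466.62 + 346.06 + 637.97 + 4098.88 = 5549.53
ΣP(Year 0)Q(Year 0) = 1.54×334 + 26.62×14 + 4.87×117 + 512.36×9 = 514.36 + 372.68 + 569.79 + 4611.24 = 6068.07
L = 5549.53 / 6068.07 × 100 = 91.4546
Paasche component (current-period weights):
ΣP(Year 1)Q(Year 1) = 1.75×303 + 23.82×13 + 6.67×131 + 459.94×8 = 530.25 + 309.66 + 873.77 + 3679.52 = 5393.2
ΣP(Year 1)Q(Year 0) = 1.75×334 + 23.82×14 + 6.67×117 + 459.94×9 = 584.5 + 333.48 + 780.39 + 4139.46 = 5837.83
P = 5393.2 / 5837.83 × 100 = 92.3836
Fisher = √(L × P) = √(91.4546 × 92.3836) = 91.9180

91.92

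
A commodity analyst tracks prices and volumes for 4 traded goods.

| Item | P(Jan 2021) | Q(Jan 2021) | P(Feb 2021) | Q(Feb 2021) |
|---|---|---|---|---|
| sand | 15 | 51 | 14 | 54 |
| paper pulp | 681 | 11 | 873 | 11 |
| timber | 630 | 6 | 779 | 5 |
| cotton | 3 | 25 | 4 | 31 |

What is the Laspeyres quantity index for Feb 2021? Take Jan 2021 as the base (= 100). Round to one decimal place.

Laspeyres quantity index uses base-period prices as weights.
ΣP(Jan 2021)·Q(Feb 2021) = 15×54 + 681×11 + 630×5 + 3×31 = 810 + 7491 + 3150 + 93 = 11544
ΣP(Jan 2021)·Q(Jan 2021) = 15×51 + 681×11 + 630×6 + 3×25 = 765 + 7491 + 3780 + 75 = 12111
Index = 11544 / 12111 × 100 = 95.3183

95.3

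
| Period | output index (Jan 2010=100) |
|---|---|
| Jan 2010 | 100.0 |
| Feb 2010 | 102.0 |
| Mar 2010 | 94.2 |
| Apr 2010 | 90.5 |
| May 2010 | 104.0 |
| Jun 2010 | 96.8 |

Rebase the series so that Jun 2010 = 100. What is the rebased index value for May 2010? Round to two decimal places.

Rebased(May 2010) = 104.0 / 96.8 × 100 = 107.4380

107.44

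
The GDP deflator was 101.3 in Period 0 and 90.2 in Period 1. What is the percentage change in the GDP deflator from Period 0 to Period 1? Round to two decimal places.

Change = (90.2 − 101.3) / 101.3 × 100
       = -11.1 / 101.3 × 100 = -10.9576%

-10.96%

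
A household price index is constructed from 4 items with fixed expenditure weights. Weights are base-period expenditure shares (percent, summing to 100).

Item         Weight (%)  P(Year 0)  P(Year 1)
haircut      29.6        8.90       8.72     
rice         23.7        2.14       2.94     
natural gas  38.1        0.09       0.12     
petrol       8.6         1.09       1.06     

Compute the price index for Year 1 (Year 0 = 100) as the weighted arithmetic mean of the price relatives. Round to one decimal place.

120.7

haircut: 29.6 × (8.72/8.90) = 29.6 × 0.979775 = 29.0013
rice: 23.7 × (2.94/2.14) = 23.7 × 1.373832 = 32.5598
natural gas: 38.1 × (0.12/0.09) = 38.1 × 1.333333 = 50.8000
petrol: 8.6 × (1.06/1.09) = 8.6 × 0.972477 = 8.3633
Index = Σ wᵢ·(p₁ᵢ/p₀ᵢ) = 29.0013 + 32.5598 + 50.8000 + 8.3633 = 120.7245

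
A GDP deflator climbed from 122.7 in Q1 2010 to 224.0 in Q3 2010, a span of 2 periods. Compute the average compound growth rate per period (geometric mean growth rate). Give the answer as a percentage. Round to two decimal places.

35.11%

Growth factor = (224.0/122.7)^(1/2) = (1.825591)^(1/2) = 1.351144
Growth rate = 1.351144 − 1 = 0.351144 = 35.1144%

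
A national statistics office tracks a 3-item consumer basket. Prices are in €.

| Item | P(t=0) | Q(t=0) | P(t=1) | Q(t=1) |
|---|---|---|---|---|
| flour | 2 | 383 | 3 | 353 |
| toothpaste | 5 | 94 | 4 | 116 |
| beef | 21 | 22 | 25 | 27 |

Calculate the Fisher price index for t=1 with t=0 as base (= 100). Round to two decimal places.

Laspeyres component (base-period weights):
ΣP(t=1)Q(t=0) = 3×383 + 4×94 + 25×22 = 1149 + 376 + 550 = 2075
ΣP(t=0)Q(t=0) = 2×383 + 5×94 + 21×22 = 766 + 470 + 462 = 1698
L = 2075 / 1698 × 100 = 122.2026
Paasche component (current-period weights):
ΣP(t=1)Q(t=1) = 3×353 + 4×116 + 25×27 = 1059 + 464 + 675 = 2198
ΣP(t=0)Q(t=1) = 2×353 + 5×116 + 21×27 = 706 + 580 + 567 = 1853
P = 2198 / 1853 × 100 = 118.6185
Fisher = √(L × P) = √(122.2026 × 118.6185) = 120.3972

120.40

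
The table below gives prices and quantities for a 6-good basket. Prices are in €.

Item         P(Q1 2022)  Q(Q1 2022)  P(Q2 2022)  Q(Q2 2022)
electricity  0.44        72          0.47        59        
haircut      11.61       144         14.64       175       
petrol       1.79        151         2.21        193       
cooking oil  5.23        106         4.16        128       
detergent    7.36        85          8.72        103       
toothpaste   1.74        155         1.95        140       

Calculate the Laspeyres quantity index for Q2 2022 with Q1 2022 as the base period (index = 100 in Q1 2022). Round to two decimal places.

Laspeyres quantity index uses base-period prices as weights.
ΣP(Q1 2022)·Q(Q2 2022) = 0.44×59 + 11.61×175 + 1.79×193 + 5.23×128 + 7.36×103 + 1.74×140 = 25.96 + 2031.75 + 345.47 + 669.44 + 758.08 + 243.6 = 4074.3
ΣP(Q1 2022)·Q(Q1 2022) = 0.44×72 + 11.61×144 + 1.79×151 + 5.23×106 + 7.36×85 + 1.74×155 = 31.68 + 1671.84 + 270.29 + 554.38 + 625.6 + 269.7 = 3423.49
Index = 4074.3 / 3423.49 × 100 = 119.0101

119.01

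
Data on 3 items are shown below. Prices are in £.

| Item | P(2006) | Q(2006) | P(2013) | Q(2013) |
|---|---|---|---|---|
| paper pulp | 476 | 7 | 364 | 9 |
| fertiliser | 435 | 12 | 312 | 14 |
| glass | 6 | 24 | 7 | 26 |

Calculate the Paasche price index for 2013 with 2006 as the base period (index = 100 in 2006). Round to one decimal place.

Paasche price index uses current-period quantities as weights.
ΣP(2013)·Q(2013) = 364×9 + 312×14 + 7×26 = 3276 + 4368 + 182 = 7826
ΣP(2006)·Q(2013) = 476×9 + 435×14 + 6×26 = 4284 + 6090 + 156 = 10530
Index = 7826 / 10530 × 100 = 74.3210

74.3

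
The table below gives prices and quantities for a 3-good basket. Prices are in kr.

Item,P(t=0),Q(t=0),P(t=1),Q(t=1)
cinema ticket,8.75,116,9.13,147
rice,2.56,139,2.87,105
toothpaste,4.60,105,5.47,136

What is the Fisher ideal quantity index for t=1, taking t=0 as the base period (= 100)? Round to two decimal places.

Laspeyres component (base-period weights):
ΣP(t=0)Q(t=1) = 8.75×147 + 2.56×105 + 4.60×136 = 1286.25 + 268.8 + 625.6 = 2180.65
ΣP(t=0)Q(t=0) = 8.75×116 + 2.56×139 + 4.60×105 = 1015 + 355.84 + 483 = 1853.84
L = 2180.65 / 1853.84 × 100 = 117.6288
Paasche component (current-period weights):
ΣP(t=1)Q(t=1) = 9.13×147 + 2.87×105 + 5.47×136 = 1342.11 + 301.35 + 743.92 = 2387.38
ΣP(t=1)Q(t=0) = 9.13×116 + 2.87×139 + 5.47×105 = 1059.08 + 398.93 + 574.35 = 2032.36
P = 2387.38 / 2032.36 × 100 = 117.4684
Fisher = √(L × P) = √(117.6288 × 117.4684) = 117.5486

117.55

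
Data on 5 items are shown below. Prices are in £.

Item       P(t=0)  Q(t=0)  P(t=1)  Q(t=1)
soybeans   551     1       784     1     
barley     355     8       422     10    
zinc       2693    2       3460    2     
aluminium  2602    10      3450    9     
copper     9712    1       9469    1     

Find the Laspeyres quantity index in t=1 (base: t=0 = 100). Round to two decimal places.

Laspeyres quantity index uses base-period prices as weights.
ΣP(t=0)·Q(t=1) = 551×1 + 355×10 + 2693×2 + 2602×9 + 9712×1 = 551 + 3550 + 5386 + 23418 + 9712 = 42617
ΣP(t=0)·Q(t=0) = 551×1 + 355×8 + 2693×2 + 2602×10 + 9712×1 = 551 + 2840 + 5386 + 26020 + 9712 = 44509
Index = 42617 / 44509 × 100 = 95.7492

95.75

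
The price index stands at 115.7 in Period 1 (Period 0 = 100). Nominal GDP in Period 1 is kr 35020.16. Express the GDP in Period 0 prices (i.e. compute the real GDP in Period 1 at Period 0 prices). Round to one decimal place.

30268.1

Real = Nominal ÷ (Index/100) = 35020.16 ÷ (115.7/100)
     = 35020.16 ÷ 1.157 = 30268.0726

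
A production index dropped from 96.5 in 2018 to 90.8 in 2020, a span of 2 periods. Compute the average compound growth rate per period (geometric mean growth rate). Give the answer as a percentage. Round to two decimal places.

Growth factor = (90.8/96.5)^(1/2) = (0.940933)^(1/2) = 0.970017
Growth rate = 0.970017 − 1 = -0.029983 = -2.9983%

-3.00%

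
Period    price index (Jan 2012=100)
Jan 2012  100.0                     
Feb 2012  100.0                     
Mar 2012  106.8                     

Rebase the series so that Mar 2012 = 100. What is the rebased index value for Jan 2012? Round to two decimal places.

Rebased(Jan 2012) = 100.0 / 106.8 × 100 = 93.6330

93.63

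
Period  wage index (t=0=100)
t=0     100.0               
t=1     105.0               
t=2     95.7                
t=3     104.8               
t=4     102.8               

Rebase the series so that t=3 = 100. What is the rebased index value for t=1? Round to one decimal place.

100.2

Rebased(t=1) = 105.0 / 104.8 × 100 = 100.1908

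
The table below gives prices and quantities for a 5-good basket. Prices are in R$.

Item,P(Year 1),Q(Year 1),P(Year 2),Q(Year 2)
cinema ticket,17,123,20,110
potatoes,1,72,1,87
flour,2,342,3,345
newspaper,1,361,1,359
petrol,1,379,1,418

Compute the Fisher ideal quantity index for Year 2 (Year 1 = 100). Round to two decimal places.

95.41

Laspeyres component (base-period weights):
ΣP(Year 1)Q(Year 2) = 17×110 + 1×87 + 2×345 + 1×359 + 1×418 = 1870 + 87 + 690 + 359 + 418 = 3424
ΣP(Year 1)Q(Year 1) = 17×123 + 1×72 + 2×342 + 1×361 + 1×379 = 2091 + 72 + 684 + 361 + 379 = 3587
L = 3424 / 3587 × 100 = 95.4558
Paasche component (current-period weights):
ΣP(Year 2)Q(Year 2) = 20×110 + 1×87 + 3×345 + 1×359 + 1×418 = 2200 + 87 + 1035 + 359 + 418 = 4099
ΣP(Year 2)Q(Year 1) = 20×123 + 1×72 + 3×342 + 1×361 + 1×379 = 2460 + 72 + 1026 + 361 + 379 = 4298
P = 4099 / 4298 × 100 = 95.3699
Fisher = √(L × P) = √(95.4558 × 95.3699) = 95.4129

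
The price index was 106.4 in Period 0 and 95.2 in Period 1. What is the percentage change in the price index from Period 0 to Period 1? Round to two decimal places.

-10.53%

Change = (95.2 − 106.4) / 106.4 × 100
       = -11.2 / 106.4 × 100 = -10.5263%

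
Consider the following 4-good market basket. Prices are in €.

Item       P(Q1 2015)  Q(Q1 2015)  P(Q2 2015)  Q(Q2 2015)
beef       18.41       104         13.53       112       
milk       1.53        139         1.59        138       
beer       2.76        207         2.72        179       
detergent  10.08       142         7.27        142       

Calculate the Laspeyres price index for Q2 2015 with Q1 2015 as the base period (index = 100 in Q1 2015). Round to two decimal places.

78.05

Laspeyres price index uses base-period quantities as weights.
ΣP(Q2 2015)·Q(Q1 2015) = 13.53×104 + 1.59×139 + 2.72×207 + 7.27×142 = 1407.12 + 221.01 + 563.04 + 1032.34 = 3223.51
ΣP(Q1 2015)·Q(Q1 2015) = 18.41×104 + 1.53×139 + 2.76×207 + 10.08×142 = 1914.64 + 212.67 + 571.32 + 1431.36 = 4129.99
Index = 3223.51 / 4129.99 × 100 = 78.0513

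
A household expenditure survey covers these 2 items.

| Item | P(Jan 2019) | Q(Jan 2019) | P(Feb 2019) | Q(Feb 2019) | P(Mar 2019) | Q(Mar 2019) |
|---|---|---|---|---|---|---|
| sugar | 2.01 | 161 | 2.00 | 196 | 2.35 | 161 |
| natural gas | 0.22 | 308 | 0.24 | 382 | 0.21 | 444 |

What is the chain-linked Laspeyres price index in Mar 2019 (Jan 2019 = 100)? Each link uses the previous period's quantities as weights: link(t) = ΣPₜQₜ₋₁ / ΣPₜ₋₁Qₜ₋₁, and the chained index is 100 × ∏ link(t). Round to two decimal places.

113.11

Link Jan 2019→Feb 2019:
ΣP(Feb 2019)Q(Jan 2019) = 2.00×161 + 0.24×308 = 322 + 73.92 = 395.92
ΣP(Jan 2019)Q(Jan 2019) = 2.01×161 + 0.22×308 = 323.61 + 67.76 = 391.37
link = 395.92/391.37 = 1.011626
Link Feb 2019→Mar 2019:
ΣP(Mar 2019)Q(Feb 2019) = 2.35×196 + 0.21×382 = 460.6 + 80.22 = 540.82
ΣP(Feb 2019)Q(Feb 2019) = 2.00×196 + 0.24×382 = 392 + 91.68 = 483.68
link = 540.82/483.68 = 1.118136
Chained index = 100 × 1.011626 × 1.118136 = 113.1135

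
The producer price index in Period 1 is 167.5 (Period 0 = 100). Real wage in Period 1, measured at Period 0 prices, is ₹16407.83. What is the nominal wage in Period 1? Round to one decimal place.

27483.1

Nominal = Real × (Index/100) = 16407.83 × (167.5/100)
        = 16407.83 × 1.675 = 27483.1153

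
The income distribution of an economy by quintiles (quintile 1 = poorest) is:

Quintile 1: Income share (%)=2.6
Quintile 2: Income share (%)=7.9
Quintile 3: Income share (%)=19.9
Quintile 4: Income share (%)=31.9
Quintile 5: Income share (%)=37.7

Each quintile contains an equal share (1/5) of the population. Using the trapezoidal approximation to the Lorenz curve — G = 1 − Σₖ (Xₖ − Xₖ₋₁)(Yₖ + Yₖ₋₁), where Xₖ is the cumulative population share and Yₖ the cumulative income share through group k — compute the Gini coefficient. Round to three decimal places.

Cumulative income shares Yₖ: 0.0260, 0.1050, 0.3040, 0.6230, 1.0000
Σ (Xₖ−Xₖ₋₁)(Yₖ+Yₖ₋₁) = (1/5)(0.0260+0.0000) + (1/5)(0.1050+0.0260) + (1/5)(0.3040+0.1050) + (1/5)(0.6230+0.3040) + (1/5)(1.0000+0.6230)
  = 0.0052 + 0.0262 + 0.0818 + 0.1854 + 0.3246 = 0.6232
G = 1 − 0.6232 = 0.3768

0.377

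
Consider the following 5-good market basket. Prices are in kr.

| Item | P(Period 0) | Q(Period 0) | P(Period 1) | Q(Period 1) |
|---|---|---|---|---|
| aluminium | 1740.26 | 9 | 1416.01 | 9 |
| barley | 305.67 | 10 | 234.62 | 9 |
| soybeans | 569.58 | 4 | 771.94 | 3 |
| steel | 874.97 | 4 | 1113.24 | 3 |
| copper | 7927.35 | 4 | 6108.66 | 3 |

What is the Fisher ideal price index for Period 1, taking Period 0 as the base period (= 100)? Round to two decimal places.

83.60

Laspeyres component (base-period weights):
ΣP(Period 1)Q(Period 0) = 1416.01×9 + 234.62×10 + 771.94×4 + 1113.24×4 + 6108.66×4 = 12744.09 + 2346.2 + 3087.76 + 4452.96 + 24434.64 = 47065.65
ΣP(Period 0)Q(Period 0) = 1740.26×9 + 305.67×10 + 569.58×4 + 874.97×4 + 7927.35×4 = 15662.34 + 3056.7 + 2278.32 + 3499.88 + 31709.4 = 56206.64
L = 47065.65 / 56206.64 × 100 = 83.7368
Paasche component (current-period weights):
ΣP(Period 1)Q(Period 1) = 1416.01×9 + 234.62×9 + 771.94×3 + 1113.24×3 + 6108.66×3 = 12744.09 + 2111.58 + 2315.82 + 3339.72 + 18325.98 = 38837.19
ΣP(Period 0)Q(Period 1) = 1740.26×9 + 305.67×9 + 569.58×3 + 874.97×3 + 7927.35×3 = 15662.34 + 2751.03 + 1708.74 + 2624.91 + 23782.05 = 46529.07
P = 38837.19 / 46529.07 × 100 = 83.4687
Fisher = √(L × P) = √(83.7368 × 83.4687) = 83.6026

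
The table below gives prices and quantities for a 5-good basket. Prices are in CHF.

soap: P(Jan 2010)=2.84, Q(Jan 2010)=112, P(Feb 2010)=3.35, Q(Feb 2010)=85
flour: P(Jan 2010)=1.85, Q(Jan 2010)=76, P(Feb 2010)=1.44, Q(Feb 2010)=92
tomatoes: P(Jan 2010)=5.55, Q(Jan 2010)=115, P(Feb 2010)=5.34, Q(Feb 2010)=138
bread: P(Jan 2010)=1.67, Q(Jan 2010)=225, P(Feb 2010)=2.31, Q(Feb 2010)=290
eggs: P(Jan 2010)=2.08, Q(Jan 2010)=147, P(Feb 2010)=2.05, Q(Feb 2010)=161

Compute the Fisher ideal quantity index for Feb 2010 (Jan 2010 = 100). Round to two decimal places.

Laspeyres component (base-period weights):
ΣP(Jan 2010)Q(Feb 2010) = 2.84×85 + 1.85×92 + 5.55×138 + 1.67×290 + 2.08×161 = 241.4 + 170.2 + 765.9 + 484.3 + 334.88 = 1996.68
ΣP(Jan 2010)Q(Jan 2010) = 2.84×112 + 1.85×76 + 5.55×115 + 1.67×225 + 2.08×147 = 318.08 + 140.6 + 638.25 + 375.75 + 305.76 = 1778.44
L = 1996.68 / 1778.44 × 100 = 112.2714
Paasche component (current-period weights):
ΣP(Feb 2010)Q(Feb 2010) = 3.35×85 + 1.44×92 + 5.34×138 + 2.31×290 + 2.05×161 = 284.75 + 132.48 + 736.92 + 669.9 + 330.05 = 2154.1
ΣP(Feb 2010)Q(Jan 2010) = 3.35×112 + 1.44×76 + 5.34×115 + 2.31×225 + 2.05×147 = 375.2 + 109.44 + 614.1 + 519.75 + 301.35 = 1919.84
P = 2154.1 / 1919.84 × 100 = 112.2021
Fisher = √(L × P) = √(112.2714 × 112.2021) = 112.2367

112.24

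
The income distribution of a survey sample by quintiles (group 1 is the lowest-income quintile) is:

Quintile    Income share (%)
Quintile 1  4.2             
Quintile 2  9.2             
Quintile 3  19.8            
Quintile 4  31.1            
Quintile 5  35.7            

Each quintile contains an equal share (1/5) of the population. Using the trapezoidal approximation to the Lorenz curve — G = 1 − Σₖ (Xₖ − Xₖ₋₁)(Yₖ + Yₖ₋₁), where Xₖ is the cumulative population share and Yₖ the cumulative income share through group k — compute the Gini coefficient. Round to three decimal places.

0.340

Cumulative income shares Yₖ: 0.0420, 0.1340, 0.3320, 0.6430, 1.0000
Σ (Xₖ−Xₖ₋₁)(Yₖ+Yₖ₋₁) = (1/5)(0.0420+0.0000) + (1/5)(0.1340+0.0420) + (1/5)(0.3320+0.1340) + (1/5)(0.6430+0.3320) + (1/5)(1.0000+0.6430)
  = 0.0084 + 0.0352 + 0.0932 + 0.1950 + 0.3286 = 0.6604
G = 1 − 0.6604 = 0.3396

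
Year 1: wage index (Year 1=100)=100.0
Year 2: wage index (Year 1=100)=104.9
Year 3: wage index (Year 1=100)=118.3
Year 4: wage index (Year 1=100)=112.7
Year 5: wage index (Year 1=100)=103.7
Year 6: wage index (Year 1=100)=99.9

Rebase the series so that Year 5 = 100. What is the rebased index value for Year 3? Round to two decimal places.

114.08

Rebased(Year 3) = 118.3 / 103.7 × 100 = 114.0791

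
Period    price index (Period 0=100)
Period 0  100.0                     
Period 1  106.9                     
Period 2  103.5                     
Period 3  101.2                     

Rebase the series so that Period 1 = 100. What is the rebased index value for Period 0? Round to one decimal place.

93.5

Rebased(Period 0) = 100.0 / 106.9 × 100 = 93.5454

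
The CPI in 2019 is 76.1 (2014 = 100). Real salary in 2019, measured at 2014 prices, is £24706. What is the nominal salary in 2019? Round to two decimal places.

Nominal = Real × (Index/100) = 24706 × (76.1/100)
        = 24706 × 0.761 = 18801.2660

18801.27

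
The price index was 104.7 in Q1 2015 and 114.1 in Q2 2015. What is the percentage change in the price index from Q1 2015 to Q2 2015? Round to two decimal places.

8.98%

Change = (114.1 − 104.7) / 104.7 × 100
       = 9.4 / 104.7 × 100 = 8.9780%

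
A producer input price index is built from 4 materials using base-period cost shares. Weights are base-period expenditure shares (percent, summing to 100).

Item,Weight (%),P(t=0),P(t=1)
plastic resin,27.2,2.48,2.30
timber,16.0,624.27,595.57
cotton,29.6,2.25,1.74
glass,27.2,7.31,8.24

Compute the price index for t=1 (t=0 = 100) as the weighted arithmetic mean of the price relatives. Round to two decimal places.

plastic resin: 27.2 × (2.30/2.48) = 27.2 × 0.927419 = 25.2258
timber: 16.0 × (595.57/624.27) = 16.0 × 0.954026 = 15.2644
cotton: 29.6 × (1.74/2.25) = 29.6 × 0.773333 = 22.8907
glass: 27.2 × (8.24/7.31) = 27.2 × 1.127223 = 30.6605
Index = Σ wᵢ·(p₁ᵢ/p₀ᵢ) = 25.2258 + 15.2644 + 22.8907 + 30.6605 = 94.0414

94.04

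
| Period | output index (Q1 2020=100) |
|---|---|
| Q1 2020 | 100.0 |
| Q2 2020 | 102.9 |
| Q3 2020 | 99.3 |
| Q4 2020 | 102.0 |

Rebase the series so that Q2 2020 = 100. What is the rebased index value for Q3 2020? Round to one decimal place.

Rebased(Q3 2020) = 99.3 / 102.9 × 100 = 96.5015

96.5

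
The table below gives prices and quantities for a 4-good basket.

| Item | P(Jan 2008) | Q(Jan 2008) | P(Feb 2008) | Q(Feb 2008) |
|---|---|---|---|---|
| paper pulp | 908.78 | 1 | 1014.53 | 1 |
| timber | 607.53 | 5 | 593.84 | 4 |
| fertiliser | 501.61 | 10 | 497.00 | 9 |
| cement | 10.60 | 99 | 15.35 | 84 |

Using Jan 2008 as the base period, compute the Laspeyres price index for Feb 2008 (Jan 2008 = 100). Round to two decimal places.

Laspeyres price index uses base-period quantities as weights.
ΣP(Feb 2008)·Q(Jan 2008) = 1014.53×1 + 593.84×5 + 497.00×10 + 15.35×99 = 1014.53 + 2969.2 + 4970 + 1519.65 = 10473.38
ΣP(Jan 2008)·Q(Jan 2008) = 908.78×1 + 607.53×5 + 501.61×10 + 10.60×99 = 908.78 + 3037.65 + 5016.1 + 1049.4 = 10011.93
Index = 10473.38 / 10011.93 × 100 = 104.6090

104.61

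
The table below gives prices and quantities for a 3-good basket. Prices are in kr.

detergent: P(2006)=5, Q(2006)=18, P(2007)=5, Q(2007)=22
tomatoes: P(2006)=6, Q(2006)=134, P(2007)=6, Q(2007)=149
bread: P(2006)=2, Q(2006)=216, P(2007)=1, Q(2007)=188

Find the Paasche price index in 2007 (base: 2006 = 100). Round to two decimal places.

Paasche price index uses current-period quantities as weights.
ΣP(2007)·Q(2007) = 5×22 + 6×149 + 1×188 = 110 + 894 + 188 = 1192
ΣP(2006)·Q(2007) = 5×22 + 6×149 + 2×188 = 110 + 894 + 376 = 1380
Index = 1192 / 1380 × 100 = 86.3768

86.38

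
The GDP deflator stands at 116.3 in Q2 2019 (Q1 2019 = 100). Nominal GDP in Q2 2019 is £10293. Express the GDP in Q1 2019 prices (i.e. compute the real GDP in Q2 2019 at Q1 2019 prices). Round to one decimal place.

Real = Nominal ÷ (Index/100) = 10293 ÷ (116.3/100)
     = 10293 ÷ 1.163 = 8850.3869

8850.4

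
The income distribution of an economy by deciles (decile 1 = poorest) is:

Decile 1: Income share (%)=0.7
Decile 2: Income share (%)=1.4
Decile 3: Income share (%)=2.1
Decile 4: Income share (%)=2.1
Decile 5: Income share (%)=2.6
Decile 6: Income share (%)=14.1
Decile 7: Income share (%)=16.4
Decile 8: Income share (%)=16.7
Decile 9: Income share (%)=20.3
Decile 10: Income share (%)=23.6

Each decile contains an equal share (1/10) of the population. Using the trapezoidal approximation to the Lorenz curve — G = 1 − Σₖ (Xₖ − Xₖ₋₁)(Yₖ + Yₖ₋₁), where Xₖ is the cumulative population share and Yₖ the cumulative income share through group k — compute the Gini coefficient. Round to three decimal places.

Cumulative income shares Yₖ: 0.0070, 0.0210, 0.0420, 0.0630, 0.0890, 0.2300, 0.3940, 0.5610, 0.7640, 1.0000
Σ (Xₖ−Xₖ₋₁)(Yₖ+Yₖ₋₁) = (1/10)(0.0070+0.0000) + (1/10)(0.0210+0.0070) + (1/10)(0.0420+0.0210) + (1/10)(0.0630+0.0420) + (1/10)(0.0890+0.0630) + (1/10)(0.2300+0.0890) + (1/10)(0.3940+0.2300) + (1/10)(0.5610+0.3940) + (1/10)(0.7640+0.5610) + (1/10)(1.0000+0.7640)
  = 0.0007 + 0.0028 + 0.0063 + 0.0105 + 0.0152 + 0.0319 + 0.0624 + 0.0955 + 0.1325 + 0.1764 = 0.5342
G = 1 − 0.5342 = 0.4658

0.466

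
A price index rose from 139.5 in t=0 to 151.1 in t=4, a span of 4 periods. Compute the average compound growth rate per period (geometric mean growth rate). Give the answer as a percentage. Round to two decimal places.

Growth factor = (151.1/139.5)^(1/4) = (1.083154)^(1/4) = 1.020170
Growth rate = 1.020170 − 1 = 0.020170 = 2.0170%

2.02%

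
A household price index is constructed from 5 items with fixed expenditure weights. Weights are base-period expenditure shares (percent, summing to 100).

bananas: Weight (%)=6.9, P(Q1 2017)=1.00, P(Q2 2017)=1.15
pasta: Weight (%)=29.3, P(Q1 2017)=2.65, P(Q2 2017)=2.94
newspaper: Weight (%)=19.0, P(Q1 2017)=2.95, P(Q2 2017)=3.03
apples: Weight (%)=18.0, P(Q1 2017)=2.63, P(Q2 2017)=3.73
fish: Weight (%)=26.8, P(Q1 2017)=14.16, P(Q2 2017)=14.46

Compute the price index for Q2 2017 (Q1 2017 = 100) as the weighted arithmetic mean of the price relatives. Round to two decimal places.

bananas: 6.9 × (1.15/1.00) = 6.9 × 1.150000 = 7.9350
pasta: 29.3 × (2.94/2.65) = 29.3 × 1.109434 = 32.5064
newspaper: 19.0 × (3.03/2.95) = 19.0 × 1.027119 = 19.5153
apples: 18.0 × (3.73/2.63) = 18.0 × 1.418251 = 25.5285
fish: 26.8 × (14.46/14.16) = 26.8 × 1.021186 = 27.3678
Index = Σ wᵢ·(p₁ᵢ/p₀ᵢ) = 7.9350 + 32.5064 + 19.5153 + 25.5285 + 27.3678 = 112.8530

112.85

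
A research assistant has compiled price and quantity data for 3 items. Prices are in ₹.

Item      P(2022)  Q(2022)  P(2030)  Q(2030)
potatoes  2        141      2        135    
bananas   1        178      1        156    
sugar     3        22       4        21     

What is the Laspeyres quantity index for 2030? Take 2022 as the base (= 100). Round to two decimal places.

92.97

Laspeyres quantity index uses base-period prices as weights.
ΣP(2022)·Q(2030) = 2×135 + 1×156 + 3×21 = 270 + 156 + 63 = 489
ΣP(2022)·Q(2022) = 2×141 + 1×178 + 3×22 = 282 + 178 + 66 = 526
Index = 489 / 526 × 100 = 92.9658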